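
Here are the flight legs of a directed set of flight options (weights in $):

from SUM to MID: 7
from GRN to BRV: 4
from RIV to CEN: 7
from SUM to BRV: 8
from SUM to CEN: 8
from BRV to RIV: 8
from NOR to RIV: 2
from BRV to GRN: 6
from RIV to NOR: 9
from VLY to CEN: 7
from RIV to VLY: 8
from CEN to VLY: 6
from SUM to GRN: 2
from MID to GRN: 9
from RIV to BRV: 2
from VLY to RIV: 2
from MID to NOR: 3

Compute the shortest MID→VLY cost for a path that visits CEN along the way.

$18

Best MID to CEN: MID → NOR → RIV → CEN costing 12
Shortest CEN→VLY: CEN → VLY = 6
Total via CEN: 12 + 6 = $18.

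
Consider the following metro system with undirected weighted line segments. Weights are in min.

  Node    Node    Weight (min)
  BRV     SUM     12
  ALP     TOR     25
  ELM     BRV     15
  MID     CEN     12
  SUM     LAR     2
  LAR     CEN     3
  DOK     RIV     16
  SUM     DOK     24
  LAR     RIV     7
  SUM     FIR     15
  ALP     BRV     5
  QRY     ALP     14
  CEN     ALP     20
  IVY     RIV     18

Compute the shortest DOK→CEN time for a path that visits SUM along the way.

29 min

Shortest DOK→SUM: DOK → SUM = 24
Best SUM to CEN: SUM → LAR → CEN costing 5
Total via SUM: 24 + 5 = 29 min.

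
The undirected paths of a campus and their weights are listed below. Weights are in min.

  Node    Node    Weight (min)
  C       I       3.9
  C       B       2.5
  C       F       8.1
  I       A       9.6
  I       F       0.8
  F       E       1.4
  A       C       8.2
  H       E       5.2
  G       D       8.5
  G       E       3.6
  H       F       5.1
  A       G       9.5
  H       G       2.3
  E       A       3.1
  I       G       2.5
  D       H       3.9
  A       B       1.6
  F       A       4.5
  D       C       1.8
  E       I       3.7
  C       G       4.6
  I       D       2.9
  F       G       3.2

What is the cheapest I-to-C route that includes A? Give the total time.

9.4 min

Best I to A: I → F → A costing 5.3
Best A to C: A → B → C costing 4.1
Total via A: 5.3 + 4.1 = 9.4 min.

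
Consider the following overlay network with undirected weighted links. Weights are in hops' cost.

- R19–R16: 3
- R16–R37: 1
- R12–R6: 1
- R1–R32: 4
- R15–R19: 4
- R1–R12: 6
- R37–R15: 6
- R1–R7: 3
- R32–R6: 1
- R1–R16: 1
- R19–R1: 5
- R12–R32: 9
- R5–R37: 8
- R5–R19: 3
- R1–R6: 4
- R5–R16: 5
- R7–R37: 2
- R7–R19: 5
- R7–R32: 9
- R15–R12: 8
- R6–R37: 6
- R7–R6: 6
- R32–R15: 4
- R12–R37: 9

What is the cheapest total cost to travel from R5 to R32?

Enumerating some paths:
R5–R16–R1–R32: 5+1+4 = 10
R5–R19–R15–R32: 3+4+4 = 11
R5–R16–R1–R6–R32: 5+1+4+1 = 11
R5–R19–R16–R1–R32: 3+3+1+4 = 11
Cheapest is R5–R16–R1–R32 at 10 hops' cost.

10 hops' cost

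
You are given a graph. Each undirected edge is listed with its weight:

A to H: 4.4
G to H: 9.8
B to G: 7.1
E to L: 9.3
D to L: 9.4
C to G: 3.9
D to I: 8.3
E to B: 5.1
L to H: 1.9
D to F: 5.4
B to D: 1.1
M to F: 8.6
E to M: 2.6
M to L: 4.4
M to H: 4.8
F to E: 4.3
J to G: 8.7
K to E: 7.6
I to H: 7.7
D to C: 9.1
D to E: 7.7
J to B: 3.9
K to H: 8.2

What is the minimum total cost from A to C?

Shortest distances from A:
A: 0
H: 4.4  (via A)
L: 6.3  (via H)
M: 9.2  (via H)
E: 11.8  (via M)
I: 12.1  (via H)
K: 12.6  (via H)
G: 14.2  (via H)
D: 15.7  (via L)
F: 16.1  (via E)
B: 16.8  (via D)
C: 18.1  (via G)
Shortest route: A–H–G–C = 18.1.

18.1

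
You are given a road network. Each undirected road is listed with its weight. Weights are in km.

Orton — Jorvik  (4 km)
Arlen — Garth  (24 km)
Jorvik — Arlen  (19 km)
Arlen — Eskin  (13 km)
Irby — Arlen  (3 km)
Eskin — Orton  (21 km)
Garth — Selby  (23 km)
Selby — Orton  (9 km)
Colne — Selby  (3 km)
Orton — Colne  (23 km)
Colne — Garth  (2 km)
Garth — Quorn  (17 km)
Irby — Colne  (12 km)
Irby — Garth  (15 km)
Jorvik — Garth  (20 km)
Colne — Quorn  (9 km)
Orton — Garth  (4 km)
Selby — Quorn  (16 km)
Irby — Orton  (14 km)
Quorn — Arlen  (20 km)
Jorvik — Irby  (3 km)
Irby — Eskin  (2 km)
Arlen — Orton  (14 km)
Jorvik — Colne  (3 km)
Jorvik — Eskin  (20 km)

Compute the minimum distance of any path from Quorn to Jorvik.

12 km

Candidate routes:
Quorn–Colne–Garth–Orton–Jorvik: 9+2+4+4 = 19
Quorn–Colne–Jorvik: 9+3 = 12
Cheapest is Quorn–Colne–Jorvik at 12 km.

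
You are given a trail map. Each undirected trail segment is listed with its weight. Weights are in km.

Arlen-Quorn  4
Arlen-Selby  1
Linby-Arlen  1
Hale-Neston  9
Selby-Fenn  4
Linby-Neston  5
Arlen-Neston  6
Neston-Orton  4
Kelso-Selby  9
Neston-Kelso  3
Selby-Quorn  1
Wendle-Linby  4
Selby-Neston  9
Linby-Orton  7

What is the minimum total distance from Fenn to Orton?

13 km

Enumerating some paths:
Fenn–Selby–Arlen–Linby–Neston–Orton: 4+1+1+5+4 = 15
Fenn–Selby–Quorn–Arlen–Linby–Orton: 4+1+4+1+7 = 17
Fenn–Selby–Arlen–Linby–Orton: 4+1+1+7 = 13
Fenn–Selby–Arlen–Neston–Orton: 4+1+6+4 = 15
The minimum is 13 km via Fenn–Selby–Arlen–Linby–Orton.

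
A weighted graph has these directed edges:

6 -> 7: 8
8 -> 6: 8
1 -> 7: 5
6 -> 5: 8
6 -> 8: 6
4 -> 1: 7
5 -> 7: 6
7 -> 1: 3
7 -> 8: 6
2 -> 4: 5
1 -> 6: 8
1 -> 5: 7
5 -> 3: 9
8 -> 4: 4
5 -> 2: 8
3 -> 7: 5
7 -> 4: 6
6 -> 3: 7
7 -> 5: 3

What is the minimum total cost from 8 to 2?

Compare a few routes:
8 - 6 - 5 - 2: 8+8+8 = 24
8 - 4 - 1 - 5 - 2: 4+7+7+8 = 26
Cheapest is 8 - 6 - 5 - 2 at 24.

24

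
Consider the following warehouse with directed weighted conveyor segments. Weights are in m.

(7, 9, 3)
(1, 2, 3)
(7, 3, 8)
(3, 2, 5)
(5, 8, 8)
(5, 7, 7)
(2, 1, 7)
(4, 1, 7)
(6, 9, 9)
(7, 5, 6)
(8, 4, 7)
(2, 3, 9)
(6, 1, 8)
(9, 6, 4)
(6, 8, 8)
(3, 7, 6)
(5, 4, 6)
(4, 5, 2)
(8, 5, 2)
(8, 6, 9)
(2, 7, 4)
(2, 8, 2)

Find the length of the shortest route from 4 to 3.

17 m

Candidate routes:
4–1–2–8–5–7–3: 7+3+2+2+7+8 = 29
4–1–2–7–3: 7+3+4+8 = 22
4–1–2–3: 7+3+9 = 19
4–5–7–3: 2+7+8 = 17
Cheapest is 4–5–7–3 at 17 m.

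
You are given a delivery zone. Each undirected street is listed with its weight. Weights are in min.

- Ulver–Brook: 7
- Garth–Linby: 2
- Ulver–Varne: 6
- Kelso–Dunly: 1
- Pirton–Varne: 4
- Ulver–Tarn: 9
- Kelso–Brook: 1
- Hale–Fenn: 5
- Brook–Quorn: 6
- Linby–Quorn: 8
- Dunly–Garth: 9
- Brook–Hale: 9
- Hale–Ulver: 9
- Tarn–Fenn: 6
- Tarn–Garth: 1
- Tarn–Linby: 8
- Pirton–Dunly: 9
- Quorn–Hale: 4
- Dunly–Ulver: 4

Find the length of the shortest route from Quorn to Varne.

Compare a few routes:
Quorn - Brook - Kelso - Dunly - Ulver - Varne: 6+1+1+4+6 = 18
Quorn - Hale - Ulver - Varne: 4+9+6 = 19
The minimum is 18 min via Quorn - Brook - Kelso - Dunly - Ulver - Varne.

18 min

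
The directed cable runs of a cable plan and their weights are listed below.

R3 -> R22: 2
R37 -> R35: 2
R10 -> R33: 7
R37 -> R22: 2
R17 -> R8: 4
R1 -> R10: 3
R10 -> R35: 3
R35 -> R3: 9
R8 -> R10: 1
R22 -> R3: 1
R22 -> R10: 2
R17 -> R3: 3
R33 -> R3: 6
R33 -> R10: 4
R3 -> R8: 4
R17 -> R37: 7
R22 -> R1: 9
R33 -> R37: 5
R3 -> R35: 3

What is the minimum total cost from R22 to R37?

Enumerating some paths:
R22–R3–R8–R10–R33–R37: 1+4+1+7+5 = 18
R22–R10–R33–R37: 2+7+5 = 14
Cheapest is R22–R10–R33–R37 at 14.

14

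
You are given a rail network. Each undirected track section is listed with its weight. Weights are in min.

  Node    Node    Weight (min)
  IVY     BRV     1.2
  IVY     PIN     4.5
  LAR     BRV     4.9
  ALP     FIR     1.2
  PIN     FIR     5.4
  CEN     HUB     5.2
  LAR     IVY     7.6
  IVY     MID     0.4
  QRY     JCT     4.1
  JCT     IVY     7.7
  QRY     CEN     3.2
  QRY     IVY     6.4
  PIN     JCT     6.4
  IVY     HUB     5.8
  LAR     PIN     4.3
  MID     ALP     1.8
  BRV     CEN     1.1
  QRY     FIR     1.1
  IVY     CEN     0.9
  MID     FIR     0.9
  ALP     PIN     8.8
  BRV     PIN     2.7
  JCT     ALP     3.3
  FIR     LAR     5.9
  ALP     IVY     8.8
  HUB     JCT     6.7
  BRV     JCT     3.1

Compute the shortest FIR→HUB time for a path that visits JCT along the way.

Best FIR to JCT: FIR–ALP–JCT costing 4.5
Best JCT to HUB: JCT–HUB costing 6.7
Total via JCT: 4.5 + 6.7 = 11.2 min.

11.2 min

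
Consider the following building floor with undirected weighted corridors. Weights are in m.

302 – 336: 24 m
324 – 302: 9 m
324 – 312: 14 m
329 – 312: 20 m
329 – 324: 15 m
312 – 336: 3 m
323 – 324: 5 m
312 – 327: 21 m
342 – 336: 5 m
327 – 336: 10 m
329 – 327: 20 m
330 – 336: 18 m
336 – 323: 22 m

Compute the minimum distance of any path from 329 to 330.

Enumerating some paths:
329 - 327 - 336 - 330: 20+10+18 = 48
329 - 312 - 336 - 330: 20+3+18 = 41
The minimum is 41 m via 329 - 312 - 336 - 330.

41 m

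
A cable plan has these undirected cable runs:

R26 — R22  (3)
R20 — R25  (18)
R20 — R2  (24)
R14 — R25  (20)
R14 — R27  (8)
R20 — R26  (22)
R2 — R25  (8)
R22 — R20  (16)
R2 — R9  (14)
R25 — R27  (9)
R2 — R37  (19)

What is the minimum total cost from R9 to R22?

Compare a few routes:
R9 - R2 - R25 - R20 - R22: 14+8+18+16 = 56
R9 - R2 - R20 - R26 - R22: 14+24+22+3 = 63
R9 - R2 - R20 - R22: 14+24+16 = 54
Cheapest is R9 - R2 - R20 - R22 at 54.

54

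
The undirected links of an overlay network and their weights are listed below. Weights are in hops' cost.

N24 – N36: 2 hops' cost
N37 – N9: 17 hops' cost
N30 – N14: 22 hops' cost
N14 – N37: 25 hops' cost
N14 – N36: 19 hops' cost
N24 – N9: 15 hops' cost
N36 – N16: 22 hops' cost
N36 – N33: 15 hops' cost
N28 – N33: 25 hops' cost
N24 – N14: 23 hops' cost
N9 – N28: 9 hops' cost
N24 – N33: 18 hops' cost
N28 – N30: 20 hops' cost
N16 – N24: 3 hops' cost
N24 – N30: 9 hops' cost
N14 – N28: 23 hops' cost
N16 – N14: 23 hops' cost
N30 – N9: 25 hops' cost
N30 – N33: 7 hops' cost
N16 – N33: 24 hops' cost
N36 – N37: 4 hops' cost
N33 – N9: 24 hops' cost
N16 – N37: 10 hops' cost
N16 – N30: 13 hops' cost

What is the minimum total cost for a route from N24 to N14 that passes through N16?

26 hops' cost

Best N24 to N16: N24–N16 costing 3
Shortest N16→N14: N16–N14 = 23
Total via N16: 3 + 23 = 26 hops' cost.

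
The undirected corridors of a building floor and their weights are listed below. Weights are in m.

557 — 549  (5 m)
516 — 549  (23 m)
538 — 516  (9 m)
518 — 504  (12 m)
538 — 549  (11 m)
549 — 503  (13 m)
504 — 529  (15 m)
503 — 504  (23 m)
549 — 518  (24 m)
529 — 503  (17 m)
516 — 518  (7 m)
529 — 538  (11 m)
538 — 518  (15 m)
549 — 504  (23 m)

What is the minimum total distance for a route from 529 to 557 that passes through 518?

55 m

Shortest 529→518: 529–538–518 = 26
Shortest 518→557: 518–549–557 = 29
Total via 518: 26 + 29 = 55 m.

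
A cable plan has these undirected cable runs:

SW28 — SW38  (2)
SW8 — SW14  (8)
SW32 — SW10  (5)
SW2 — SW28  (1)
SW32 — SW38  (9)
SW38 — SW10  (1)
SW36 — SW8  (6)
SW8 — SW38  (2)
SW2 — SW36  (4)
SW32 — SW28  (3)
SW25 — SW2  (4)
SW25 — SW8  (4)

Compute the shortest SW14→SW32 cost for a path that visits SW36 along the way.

22

Best SW14 to SW36: SW14–SW8–SW36 costing 14
Best SW36 to SW32: SW36–SW2–SW28–SW32 costing 8
Total via SW36: 14 + 8 = 22.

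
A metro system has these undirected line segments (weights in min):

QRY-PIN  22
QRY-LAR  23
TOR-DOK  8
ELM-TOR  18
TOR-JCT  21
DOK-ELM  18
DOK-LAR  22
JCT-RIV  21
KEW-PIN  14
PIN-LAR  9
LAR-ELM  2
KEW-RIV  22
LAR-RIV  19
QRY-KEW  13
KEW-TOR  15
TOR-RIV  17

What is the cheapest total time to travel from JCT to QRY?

49 min

Shortest distances from JCT:
JCT: 0
RIV: 21  (via JCT)
TOR: 21  (via JCT)
DOK: 29  (via TOR)
KEW: 36  (via TOR)
ELM: 39  (via TOR)
LAR: 40  (via RIV)
PIN: 49  (via LAR)
QRY: 49  (via KEW)
Shortest route: JCT–TOR–KEW–QRY = 49 min.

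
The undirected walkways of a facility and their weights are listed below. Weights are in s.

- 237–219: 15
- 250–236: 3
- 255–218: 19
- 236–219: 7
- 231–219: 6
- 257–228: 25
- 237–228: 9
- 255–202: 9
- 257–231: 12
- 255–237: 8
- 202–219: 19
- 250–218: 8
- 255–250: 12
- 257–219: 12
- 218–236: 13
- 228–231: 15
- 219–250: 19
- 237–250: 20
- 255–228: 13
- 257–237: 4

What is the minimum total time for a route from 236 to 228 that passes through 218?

43 s

Best 236 to 218: 236 → 250 → 218 costing 11
Shortest 218→228: 218 → 255 → 228 = 32
Total via 218: 11 + 32 = 43 s.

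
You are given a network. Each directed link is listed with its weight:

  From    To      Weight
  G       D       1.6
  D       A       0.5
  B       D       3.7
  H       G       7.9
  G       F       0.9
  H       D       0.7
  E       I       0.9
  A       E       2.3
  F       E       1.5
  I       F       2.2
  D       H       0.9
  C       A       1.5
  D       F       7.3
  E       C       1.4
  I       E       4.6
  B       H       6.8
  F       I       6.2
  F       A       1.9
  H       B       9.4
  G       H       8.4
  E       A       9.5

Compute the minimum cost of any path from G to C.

Candidate routes:
G–F–A–E–C: 0.9+1.9+2.3+1.4 = 6.5
G–F–E–C: 0.9+1.5+1.4 = 3.8
G–D–A–E–C: 1.6+0.5+2.3+1.4 = 5.8
The minimum is 3.8 via G–F–E–C.

3.8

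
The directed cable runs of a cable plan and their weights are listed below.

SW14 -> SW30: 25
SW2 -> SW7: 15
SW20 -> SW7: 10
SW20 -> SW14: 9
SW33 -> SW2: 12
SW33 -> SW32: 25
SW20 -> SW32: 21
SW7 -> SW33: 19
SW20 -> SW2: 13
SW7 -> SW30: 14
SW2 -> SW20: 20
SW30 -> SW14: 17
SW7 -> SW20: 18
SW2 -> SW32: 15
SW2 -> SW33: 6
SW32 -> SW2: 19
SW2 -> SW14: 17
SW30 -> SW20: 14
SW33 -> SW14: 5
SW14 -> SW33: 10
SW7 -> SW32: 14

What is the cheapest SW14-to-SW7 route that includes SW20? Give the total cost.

Best SW14 to SW20: SW14–SW30–SW20 costing 39
Best SW20 to SW7: SW20–SW7 costing 10
Total via SW20: 39 + 10 = 49.

49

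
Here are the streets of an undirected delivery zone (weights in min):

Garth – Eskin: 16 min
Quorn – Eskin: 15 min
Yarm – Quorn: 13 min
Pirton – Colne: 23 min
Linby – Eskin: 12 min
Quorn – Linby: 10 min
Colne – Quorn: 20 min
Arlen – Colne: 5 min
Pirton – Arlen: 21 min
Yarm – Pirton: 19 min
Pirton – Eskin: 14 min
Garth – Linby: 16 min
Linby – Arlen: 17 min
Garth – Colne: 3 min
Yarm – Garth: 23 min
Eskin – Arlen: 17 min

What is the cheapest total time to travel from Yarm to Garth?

Settle nodes by increasing distance from Yarm:
Yarm: 0
Quorn: 13  (via Yarm)
Pirton: 19  (via Yarm)
Linby: 23  (via Quorn)
Garth: 23  (via Yarm)
Shortest route: Yarm → Garth = 23 min.

23 min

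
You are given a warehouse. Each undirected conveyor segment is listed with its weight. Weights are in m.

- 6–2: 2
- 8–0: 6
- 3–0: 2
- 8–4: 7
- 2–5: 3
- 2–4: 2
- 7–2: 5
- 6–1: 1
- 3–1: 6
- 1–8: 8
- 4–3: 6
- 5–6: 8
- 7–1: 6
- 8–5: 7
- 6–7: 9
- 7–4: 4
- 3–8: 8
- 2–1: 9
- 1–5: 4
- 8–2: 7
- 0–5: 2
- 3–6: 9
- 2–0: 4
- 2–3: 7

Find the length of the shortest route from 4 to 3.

Candidate routes:
4 → 3: 6 = 6
4 → 2 → 3: 2+7 = 9
4 → 2 → 0 → 3: 2+4+2 = 8
The minimum is 6 m via 4 → 3.

6 m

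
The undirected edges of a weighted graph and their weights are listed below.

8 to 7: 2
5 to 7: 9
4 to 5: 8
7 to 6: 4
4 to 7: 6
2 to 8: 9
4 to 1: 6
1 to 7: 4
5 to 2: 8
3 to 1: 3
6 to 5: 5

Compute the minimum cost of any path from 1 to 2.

15

Enumerating some paths:
1 - 7 - 5 - 2: 4+9+8 = 21
1 - 7 - 8 - 2: 4+2+9 = 15
1 - 7 - 6 - 5 - 2: 4+4+5+8 = 21
1 - 4 - 5 - 2: 6+8+8 = 22
Cheapest is 1 - 7 - 8 - 2 at 15.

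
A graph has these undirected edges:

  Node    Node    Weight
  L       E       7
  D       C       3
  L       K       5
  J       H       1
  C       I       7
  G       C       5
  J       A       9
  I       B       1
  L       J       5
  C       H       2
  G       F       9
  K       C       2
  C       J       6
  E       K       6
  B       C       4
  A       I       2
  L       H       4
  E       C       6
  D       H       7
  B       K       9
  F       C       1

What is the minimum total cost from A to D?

10

Settle nodes by increasing distance from A:
A: 0
I: 2  (via A)
B: 3  (via I)
C: 7  (via B)
F: 8  (via C)
H: 9  (via C)
J: 9  (via A)
K: 9  (via C)
D: 10  (via C)
Shortest route: A–I–B–C–D = 10.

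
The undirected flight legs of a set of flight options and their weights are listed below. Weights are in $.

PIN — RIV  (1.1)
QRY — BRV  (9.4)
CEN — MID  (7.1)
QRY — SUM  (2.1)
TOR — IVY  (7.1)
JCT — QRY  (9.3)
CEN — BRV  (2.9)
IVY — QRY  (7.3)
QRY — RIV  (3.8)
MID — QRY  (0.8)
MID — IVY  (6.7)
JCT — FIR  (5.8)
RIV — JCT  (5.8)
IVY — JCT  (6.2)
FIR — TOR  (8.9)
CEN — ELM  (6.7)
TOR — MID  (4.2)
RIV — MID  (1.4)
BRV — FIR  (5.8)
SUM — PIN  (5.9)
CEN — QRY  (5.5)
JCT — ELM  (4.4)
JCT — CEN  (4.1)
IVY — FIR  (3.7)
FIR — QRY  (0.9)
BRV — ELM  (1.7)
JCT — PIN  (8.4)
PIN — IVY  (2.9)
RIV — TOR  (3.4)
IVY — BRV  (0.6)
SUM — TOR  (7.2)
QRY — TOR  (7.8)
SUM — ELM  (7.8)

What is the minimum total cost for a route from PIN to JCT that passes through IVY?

$9.1

Best PIN to IVY: PIN → IVY costing 2.9
Best IVY to JCT: IVY → JCT costing 6.2
Total via IVY: 2.9 + 6.2 = $9.1.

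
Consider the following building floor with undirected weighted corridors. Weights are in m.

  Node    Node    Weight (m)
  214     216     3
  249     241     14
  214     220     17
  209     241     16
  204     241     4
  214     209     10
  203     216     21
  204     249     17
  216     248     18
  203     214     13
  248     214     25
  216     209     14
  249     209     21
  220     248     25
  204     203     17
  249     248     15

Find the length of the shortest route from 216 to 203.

16 m

Compare a few routes:
216–203: 21 = 21
216–214–203: 3+13 = 16
Cheapest is 216–214–203 at 16 m.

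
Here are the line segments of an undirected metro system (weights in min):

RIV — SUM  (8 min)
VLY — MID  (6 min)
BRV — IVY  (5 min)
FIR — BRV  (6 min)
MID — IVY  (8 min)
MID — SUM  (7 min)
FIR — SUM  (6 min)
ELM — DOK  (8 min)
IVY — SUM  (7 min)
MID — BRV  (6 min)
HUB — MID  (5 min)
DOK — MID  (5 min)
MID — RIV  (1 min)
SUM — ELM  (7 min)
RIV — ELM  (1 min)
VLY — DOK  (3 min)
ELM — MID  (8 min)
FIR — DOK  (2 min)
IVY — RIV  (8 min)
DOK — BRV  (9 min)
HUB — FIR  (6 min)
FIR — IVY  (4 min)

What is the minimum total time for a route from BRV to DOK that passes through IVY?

11 min

Best BRV to IVY: BRV–IVY costing 5
Best IVY to DOK: IVY–FIR–DOK costing 6
Total via IVY: 5 + 6 = 11 min.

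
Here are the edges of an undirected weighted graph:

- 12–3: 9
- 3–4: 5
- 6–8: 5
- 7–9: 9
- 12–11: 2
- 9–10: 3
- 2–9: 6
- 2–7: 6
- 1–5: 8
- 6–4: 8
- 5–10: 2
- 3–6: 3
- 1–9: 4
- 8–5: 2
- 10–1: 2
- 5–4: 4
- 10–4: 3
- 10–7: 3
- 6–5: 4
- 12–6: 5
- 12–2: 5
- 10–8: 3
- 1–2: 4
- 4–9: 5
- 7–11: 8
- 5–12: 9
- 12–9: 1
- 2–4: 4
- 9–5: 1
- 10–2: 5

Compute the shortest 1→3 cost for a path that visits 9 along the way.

Shortest 1→9: 1 → 9 = 4
Shortest 9→3: 9 → 5 → 6 → 3 = 8
Total via 9: 4 + 8 = 12.

12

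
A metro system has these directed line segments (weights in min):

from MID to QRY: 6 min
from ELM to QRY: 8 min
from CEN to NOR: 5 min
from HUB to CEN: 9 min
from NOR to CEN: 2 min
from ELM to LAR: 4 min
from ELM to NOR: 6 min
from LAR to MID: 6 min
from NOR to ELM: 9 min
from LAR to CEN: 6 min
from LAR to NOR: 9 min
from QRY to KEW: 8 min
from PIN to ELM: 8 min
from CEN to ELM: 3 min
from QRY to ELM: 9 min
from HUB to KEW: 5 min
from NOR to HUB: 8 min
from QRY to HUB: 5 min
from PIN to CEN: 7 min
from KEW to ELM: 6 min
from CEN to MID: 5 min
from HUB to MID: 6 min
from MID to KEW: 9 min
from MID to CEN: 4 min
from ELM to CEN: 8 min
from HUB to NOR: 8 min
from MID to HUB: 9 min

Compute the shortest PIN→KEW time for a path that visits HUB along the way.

25 min

Shortest PIN→HUB: PIN–CEN–NOR–HUB = 20
Best HUB to KEW: HUB–KEW costing 5
Total via HUB: 20 + 5 = 25 min.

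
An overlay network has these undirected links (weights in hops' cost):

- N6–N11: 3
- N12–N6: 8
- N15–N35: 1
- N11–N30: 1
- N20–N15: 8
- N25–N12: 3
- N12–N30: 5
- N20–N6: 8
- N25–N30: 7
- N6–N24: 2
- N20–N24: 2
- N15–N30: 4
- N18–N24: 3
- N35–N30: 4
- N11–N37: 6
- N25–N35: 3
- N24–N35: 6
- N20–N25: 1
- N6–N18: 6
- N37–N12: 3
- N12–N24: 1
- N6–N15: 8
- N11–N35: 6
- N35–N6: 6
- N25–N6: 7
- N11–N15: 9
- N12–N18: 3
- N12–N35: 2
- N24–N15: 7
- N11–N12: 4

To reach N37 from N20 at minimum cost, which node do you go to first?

N24

Compare a few routes:
N20 - N24 - N18 - N12 - N37: 2+3+3+3 = 11
N20 - N24 - N12 - N37: 2+1+3 = 6
N20 - N25 - N12 - N37: 1+3+3 = 7
N20 - N25 - N35 - N12 - N37: 1+3+2+3 = 9
The minimum is 6 hops' cost via N20 - N24 - N12 - N37.
So from N20 the first move is to N24.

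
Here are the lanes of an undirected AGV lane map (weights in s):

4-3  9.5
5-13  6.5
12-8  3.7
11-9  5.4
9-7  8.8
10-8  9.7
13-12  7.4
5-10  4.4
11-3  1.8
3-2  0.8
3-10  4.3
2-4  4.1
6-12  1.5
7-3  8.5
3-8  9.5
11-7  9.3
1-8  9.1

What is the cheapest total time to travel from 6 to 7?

23.2 s

Compare a few routes:
6 → 12 → 8 → 10 → 3 → 7: 1.5+3.7+9.7+4.3+8.5 = 27.7
6 → 12 → 8 → 3 → 11 → 7: 1.5+3.7+9.5+1.8+9.3 = 25.8
6 → 12 → 8 → 3 → 7: 1.5+3.7+9.5+8.5 = 23.2
Cheapest is 6 → 12 → 8 → 3 → 7 at 23.2 s.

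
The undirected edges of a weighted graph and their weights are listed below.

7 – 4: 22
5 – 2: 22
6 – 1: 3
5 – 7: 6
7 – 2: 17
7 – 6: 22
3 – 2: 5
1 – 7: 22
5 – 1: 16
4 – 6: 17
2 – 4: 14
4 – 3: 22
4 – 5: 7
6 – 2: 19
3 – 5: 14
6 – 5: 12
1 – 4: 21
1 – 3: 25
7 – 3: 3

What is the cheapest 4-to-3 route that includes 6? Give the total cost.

38

Shortest 4→6: 4 → 6 = 17
Shortest 6→3: 6 → 5 → 7 → 3 = 21
Total via 6: 17 + 21 = 38.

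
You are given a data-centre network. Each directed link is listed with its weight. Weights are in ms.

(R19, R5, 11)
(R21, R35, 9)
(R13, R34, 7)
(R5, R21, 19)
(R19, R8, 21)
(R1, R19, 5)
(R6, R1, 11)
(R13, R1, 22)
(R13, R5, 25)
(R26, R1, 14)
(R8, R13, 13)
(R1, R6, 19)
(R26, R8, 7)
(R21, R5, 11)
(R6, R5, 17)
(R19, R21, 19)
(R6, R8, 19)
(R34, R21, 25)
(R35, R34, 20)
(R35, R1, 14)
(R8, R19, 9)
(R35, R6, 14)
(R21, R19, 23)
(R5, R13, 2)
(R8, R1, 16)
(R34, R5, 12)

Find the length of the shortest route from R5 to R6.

Settle nodes by increasing distance from R5:
R5: 0
R13: 2  (via R5)
R34: 9  (via R13)
R21: 19  (via R5)
R1: 24  (via R13)
R35: 28  (via R21)
R19: 29  (via R1)
R6: 42  (via R35)
Shortest route: R5–R21–R35–R6 = 42 ms.

42 ms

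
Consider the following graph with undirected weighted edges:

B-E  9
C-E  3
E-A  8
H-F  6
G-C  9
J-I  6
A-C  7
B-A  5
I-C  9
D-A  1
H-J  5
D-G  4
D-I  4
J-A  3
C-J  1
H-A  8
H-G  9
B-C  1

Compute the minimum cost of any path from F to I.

17

Settle nodes by increasing distance from F:
F: 0
H: 6  (via F)
J: 11  (via H)
C: 12  (via J)
B: 13  (via C)
A: 14  (via H)
D: 15  (via A)
E: 15  (via C)
G: 15  (via H)
I: 17  (via J)
Shortest route: F–H–J–I = 17.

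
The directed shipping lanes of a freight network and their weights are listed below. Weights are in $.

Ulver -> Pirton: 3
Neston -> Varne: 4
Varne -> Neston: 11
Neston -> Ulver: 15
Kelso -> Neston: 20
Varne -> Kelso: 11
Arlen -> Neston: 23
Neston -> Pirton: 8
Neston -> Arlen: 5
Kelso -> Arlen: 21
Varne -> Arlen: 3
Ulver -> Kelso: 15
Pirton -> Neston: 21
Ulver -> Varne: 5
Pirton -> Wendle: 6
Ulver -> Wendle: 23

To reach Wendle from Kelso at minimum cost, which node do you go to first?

Neston

Candidate routes:
Kelso–Neston–Pirton–Wendle: 20+8+6 = 34
Kelso–Arlen–Neston–Pirton–Wendle: 21+23+8+6 = 58
Kelso–Neston–Ulver–Pirton–Wendle: 20+15+3+6 = 44
The minimum is $34 via Kelso–Neston–Pirton–Wendle.
So from Kelso the first move is to Neston.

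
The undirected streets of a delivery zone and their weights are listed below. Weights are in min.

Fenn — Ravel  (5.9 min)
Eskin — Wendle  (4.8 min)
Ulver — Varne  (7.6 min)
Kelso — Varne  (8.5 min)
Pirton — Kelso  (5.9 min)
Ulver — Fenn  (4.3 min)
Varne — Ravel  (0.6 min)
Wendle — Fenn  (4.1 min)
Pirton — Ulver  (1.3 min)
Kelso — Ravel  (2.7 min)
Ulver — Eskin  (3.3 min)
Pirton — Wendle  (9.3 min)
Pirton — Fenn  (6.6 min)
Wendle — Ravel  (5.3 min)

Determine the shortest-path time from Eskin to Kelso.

10.5 min

Enumerating some paths:
Eskin–Ulver–Pirton–Kelso: 3.3+1.3+5.9 = 10.5
Eskin–Wendle–Ravel–Kelso: 4.8+5.3+2.7 = 12.8
Cheapest is Eskin–Ulver–Pirton–Kelso at 10.5 min.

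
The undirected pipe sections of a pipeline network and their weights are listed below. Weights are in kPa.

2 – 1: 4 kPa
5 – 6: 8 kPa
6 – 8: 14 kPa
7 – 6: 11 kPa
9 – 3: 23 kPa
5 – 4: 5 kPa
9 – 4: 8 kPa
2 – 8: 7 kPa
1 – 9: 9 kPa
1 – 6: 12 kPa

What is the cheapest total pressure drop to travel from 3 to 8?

43 kPa

Candidate routes:
3 - 9 - 1 - 2 - 8: 23+9+4+7 = 43
3 - 9 - 1 - 6 - 8: 23+9+12+14 = 58
3 - 9 - 4 - 5 - 6 - 1 - 2 - 8: 23+8+5+8+12+4+7 = 67
3 - 9 - 4 - 5 - 6 - 8: 23+8+5+8+14 = 58
Cheapest is 3 - 9 - 1 - 2 - 8 at 43 kPa.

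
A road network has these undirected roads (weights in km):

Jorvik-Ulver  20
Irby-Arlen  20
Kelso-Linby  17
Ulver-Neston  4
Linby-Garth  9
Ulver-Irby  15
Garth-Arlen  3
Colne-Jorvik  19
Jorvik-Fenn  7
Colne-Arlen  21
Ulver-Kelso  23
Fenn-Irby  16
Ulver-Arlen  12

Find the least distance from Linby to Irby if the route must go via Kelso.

Best Linby to Kelso: Linby–Kelso costing 17
Shortest Kelso→Irby: Kelso–Ulver–Irby = 38
Total via Kelso: 17 + 38 = 55 km.

55 km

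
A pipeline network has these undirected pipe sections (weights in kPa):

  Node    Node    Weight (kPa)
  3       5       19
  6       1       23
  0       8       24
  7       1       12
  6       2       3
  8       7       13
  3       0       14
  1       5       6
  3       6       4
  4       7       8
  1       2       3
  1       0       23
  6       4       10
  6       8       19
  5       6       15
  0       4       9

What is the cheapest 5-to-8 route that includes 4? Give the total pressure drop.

Shortest 5→4: 5 → 1 → 2 → 6 → 4 = 22
Shortest 4→8: 4 → 7 → 8 = 21
Total via 4: 22 + 21 = 43 kPa.

43 kPa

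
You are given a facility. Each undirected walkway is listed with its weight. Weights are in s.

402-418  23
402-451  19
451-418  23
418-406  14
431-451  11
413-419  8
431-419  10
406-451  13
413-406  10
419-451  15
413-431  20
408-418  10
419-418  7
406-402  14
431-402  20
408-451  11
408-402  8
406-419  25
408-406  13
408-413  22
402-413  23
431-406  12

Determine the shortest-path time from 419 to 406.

Candidate routes:
419 → 413 → 406: 8+10 = 18
419 → 431 → 406: 10+12 = 22
419 → 418 → 406: 7+14 = 21
The minimum is 18 s via 419 → 413 → 406.

18 s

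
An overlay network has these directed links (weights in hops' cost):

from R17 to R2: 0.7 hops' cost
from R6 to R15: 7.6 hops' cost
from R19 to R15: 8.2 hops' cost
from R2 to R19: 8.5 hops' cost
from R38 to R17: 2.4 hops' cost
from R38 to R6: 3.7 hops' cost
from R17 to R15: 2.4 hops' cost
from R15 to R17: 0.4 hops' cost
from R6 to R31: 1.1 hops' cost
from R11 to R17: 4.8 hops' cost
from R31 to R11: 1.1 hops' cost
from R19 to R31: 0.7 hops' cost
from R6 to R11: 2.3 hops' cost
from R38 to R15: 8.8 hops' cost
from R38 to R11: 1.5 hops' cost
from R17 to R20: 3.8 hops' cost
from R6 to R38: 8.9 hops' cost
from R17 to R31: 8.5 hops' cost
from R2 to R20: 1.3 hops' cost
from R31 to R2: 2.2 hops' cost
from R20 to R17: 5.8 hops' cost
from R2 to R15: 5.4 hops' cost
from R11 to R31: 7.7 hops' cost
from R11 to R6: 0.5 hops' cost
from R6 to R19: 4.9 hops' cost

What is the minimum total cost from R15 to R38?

Running Dijkstra from R15:
R15: 0
R17: 0.4  (via R15)
R2: 1.1  (via R17)
R20: 2.4  (via R2)
R31: 8.9  (via R17)
R19: 9.6  (via R2)
R11: 10  (via R31)
R6: 10.5  (via R11)
R38: 19.4  (via R6)
Shortest route: R15–R17–R31–R11–R6–R38 = 19.4 hops' cost.

19.4 hops' cost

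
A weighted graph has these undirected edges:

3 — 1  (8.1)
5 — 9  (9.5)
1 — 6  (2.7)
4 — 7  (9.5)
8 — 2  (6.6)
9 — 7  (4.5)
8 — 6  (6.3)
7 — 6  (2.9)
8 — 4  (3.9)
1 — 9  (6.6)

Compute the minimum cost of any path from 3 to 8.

17.1

Enumerating some paths:
3 - 1 - 6 - 7 - 4 - 8: 8.1+2.7+2.9+9.5+3.9 = 27.1
3 - 1 - 6 - 8: 8.1+2.7+6.3 = 17.1
3 - 1 - 9 - 7 - 6 - 8: 8.1+6.6+4.5+2.9+6.3 = 28.4
Cheapest is 3 - 1 - 6 - 8 at 17.1.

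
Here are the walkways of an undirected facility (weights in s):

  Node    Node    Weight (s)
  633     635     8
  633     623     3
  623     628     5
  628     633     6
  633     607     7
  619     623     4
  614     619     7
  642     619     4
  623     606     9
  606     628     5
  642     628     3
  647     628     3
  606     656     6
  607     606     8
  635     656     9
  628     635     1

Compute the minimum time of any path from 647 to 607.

16 s

Compare a few routes:
647–628–623–633–607: 3+5+3+7 = 18
647–628–606–607: 3+5+8 = 16
The minimum is 16 s via 647–628–606–607.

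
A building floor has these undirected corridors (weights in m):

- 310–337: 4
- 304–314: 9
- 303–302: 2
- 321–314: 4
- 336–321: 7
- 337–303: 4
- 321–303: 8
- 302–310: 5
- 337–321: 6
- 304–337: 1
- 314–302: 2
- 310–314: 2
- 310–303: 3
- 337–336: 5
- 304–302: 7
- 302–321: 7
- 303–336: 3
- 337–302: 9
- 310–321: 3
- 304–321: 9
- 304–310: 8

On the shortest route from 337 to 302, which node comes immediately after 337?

Candidate routes:
337 - 304 - 302: 1+7 = 8
337 - 310 - 314 - 302: 4+2+2 = 8
337 - 303 - 302: 4+2 = 6
337 - 302: 9 = 9
Cheapest is 337 - 303 - 302 at 6 m.
So from 337 the first move is to 303.

303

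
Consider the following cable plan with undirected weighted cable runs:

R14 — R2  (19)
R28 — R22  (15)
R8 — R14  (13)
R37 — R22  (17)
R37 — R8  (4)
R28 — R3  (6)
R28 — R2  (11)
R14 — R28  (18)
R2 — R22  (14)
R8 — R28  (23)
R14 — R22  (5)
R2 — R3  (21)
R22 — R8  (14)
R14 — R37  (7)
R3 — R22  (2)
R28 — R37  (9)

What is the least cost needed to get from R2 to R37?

Candidate routes:
R2–R14–R37: 19+7 = 26
R2–R28–R37: 11+9 = 20
Cheapest is R2–R28–R37 at 20.

20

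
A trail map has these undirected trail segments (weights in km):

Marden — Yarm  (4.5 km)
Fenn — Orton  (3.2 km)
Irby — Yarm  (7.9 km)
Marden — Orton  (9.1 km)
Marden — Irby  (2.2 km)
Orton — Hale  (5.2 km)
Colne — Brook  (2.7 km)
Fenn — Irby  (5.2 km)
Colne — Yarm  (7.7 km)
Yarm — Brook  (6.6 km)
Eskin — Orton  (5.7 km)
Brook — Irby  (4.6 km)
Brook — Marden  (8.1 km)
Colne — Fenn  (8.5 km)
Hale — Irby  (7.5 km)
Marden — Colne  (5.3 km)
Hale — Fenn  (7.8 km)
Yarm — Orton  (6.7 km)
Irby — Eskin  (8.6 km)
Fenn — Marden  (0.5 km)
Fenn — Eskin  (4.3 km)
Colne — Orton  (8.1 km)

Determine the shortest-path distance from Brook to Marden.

Running Dijkstra from Brook:
Brook: 0
Colne: 2.7  (via Brook)
Irby: 4.6  (via Brook)
Yarm: 6.6  (via Brook)
Marden: 6.8  (via Irby)
Shortest route: Brook–Irby–Marden = 6.8 km.

6.8 km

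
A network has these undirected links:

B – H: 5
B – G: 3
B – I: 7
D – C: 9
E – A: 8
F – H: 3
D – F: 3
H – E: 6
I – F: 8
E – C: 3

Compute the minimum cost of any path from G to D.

Settle nodes by increasing distance from G:
G: 0
B: 3  (via G)
H: 8  (via B)
I: 10  (via B)
F: 11  (via H)
D: 14  (via F)
Shortest route: G → B → H → F → D = 14.

14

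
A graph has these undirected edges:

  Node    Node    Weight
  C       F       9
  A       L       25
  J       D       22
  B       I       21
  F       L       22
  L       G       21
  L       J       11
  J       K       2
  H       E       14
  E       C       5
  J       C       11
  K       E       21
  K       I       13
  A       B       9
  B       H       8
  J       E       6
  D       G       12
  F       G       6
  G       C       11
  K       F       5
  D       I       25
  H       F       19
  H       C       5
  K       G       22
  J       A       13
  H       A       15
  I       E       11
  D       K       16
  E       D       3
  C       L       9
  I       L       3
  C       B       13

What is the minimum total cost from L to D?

Enumerating some paths:
L - I - E - D: 3+11+3 = 17
L - J - E - D: 11+6+3 = 20
The minimum is 17 via L - I - E - D.

17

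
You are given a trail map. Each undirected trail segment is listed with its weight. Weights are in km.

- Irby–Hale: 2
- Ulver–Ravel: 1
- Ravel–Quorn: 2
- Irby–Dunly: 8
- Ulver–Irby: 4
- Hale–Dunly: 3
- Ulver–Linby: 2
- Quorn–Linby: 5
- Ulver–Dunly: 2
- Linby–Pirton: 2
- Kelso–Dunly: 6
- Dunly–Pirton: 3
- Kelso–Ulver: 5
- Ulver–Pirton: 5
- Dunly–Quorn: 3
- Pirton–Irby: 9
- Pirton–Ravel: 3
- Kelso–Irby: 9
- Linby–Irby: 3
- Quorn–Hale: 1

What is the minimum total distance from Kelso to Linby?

Enumerating some paths:
Kelso → Ulver → Linby: 5+2 = 7
Kelso → Dunly → Ulver → Linby: 6+2+2 = 10
The minimum is 7 km via Kelso → Ulver → Linby.

7 km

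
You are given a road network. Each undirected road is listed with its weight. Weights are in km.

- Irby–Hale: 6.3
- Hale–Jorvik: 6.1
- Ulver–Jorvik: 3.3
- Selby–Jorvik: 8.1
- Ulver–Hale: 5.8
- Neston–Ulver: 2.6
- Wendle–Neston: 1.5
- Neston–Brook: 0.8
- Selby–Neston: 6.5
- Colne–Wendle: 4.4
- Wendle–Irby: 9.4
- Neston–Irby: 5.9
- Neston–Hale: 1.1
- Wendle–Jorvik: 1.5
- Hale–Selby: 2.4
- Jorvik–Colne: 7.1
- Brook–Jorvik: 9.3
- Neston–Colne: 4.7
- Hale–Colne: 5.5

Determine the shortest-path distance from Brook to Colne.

5.5 km

Enumerating some paths:
Brook → Neston → Colne: 0.8+4.7 = 5.5
Brook → Neston → Hale → Colne: 0.8+1.1+5.5 = 7.4
Brook → Neston → Wendle → Colne: 0.8+1.5+4.4 = 6.7
Brook → Neston → Wendle → Jorvik → Colne: 0.8+1.5+1.5+7.1 = 10.9
Cheapest is Brook → Neston → Colne at 5.5 km.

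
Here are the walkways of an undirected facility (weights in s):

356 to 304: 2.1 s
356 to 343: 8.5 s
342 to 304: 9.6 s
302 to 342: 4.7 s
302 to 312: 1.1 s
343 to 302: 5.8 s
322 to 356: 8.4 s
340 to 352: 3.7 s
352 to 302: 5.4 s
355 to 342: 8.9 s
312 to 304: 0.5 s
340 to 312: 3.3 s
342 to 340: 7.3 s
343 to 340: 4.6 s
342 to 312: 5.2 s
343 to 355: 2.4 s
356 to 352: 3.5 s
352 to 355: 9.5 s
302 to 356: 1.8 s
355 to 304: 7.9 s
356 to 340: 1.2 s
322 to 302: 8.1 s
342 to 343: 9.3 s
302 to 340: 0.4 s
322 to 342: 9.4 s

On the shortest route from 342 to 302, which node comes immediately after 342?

302

Enumerating some paths:
342 → 302: 4.7 = 4.7
342 → 340 → 302: 7.3+0.4 = 7.7
342 → 312 → 340 → 302: 5.2+3.3+0.4 = 8.9
342 → 312 → 302: 5.2+1.1 = 6.3
The minimum is 4.7 s via 342 → 302.
So from 342 the first move is to 302.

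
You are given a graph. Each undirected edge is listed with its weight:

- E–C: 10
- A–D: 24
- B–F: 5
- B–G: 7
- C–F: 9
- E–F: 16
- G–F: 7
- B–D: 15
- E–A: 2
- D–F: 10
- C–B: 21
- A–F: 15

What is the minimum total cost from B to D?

15

Enumerating some paths:
B–D: 15 = 15
B–G–F–D: 7+7+10 = 24
The minimum is 15 via B–D.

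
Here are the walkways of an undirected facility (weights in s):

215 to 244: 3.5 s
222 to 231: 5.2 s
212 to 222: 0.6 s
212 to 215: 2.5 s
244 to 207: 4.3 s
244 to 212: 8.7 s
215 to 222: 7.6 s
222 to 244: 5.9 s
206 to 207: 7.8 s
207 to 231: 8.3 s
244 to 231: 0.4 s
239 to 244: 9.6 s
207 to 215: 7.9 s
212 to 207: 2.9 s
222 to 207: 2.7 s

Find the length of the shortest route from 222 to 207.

2.7 s

Running Dijkstra from 222:
222: 0
212: 0.6  (via 222)
207: 2.7  (via 222)
Shortest route: 222–207 = 2.7 s.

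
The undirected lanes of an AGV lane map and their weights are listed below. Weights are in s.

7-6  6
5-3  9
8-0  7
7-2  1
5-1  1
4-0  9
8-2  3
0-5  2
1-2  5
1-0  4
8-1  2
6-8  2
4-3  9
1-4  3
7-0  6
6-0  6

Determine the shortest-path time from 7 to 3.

Candidate routes:
7–2–8–1–4–3: 1+3+2+3+9 = 18
7–2–1–5–3: 1+5+1+9 = 16
7–2–1–4–3: 1+5+3+9 = 18
7–0–5–3: 6+2+9 = 17
Cheapest is 7–2–1–5–3 at 16 s.

16 s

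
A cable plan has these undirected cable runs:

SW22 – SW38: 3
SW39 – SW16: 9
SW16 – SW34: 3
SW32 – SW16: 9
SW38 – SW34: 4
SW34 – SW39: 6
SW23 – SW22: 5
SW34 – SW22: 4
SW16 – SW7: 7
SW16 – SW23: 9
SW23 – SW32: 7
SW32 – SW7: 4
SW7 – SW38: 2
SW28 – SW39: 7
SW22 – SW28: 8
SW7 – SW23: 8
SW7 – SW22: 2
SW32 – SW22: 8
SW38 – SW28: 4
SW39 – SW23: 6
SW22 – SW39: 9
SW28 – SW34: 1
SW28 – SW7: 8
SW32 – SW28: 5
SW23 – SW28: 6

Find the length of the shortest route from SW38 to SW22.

Settle nodes by increasing distance from SW38:
SW38: 0
SW7: 2  (via SW38)
SW22: 3  (via SW38)
Shortest route: SW38–SW22 = 3.

3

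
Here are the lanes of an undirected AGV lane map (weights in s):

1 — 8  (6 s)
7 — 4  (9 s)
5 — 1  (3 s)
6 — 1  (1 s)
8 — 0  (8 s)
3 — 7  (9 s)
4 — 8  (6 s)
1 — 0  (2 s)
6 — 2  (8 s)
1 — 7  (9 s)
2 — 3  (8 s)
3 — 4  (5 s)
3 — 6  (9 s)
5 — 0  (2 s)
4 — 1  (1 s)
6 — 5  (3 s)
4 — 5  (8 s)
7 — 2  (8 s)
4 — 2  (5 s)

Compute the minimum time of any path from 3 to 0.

Running Dijkstra from 3:
3: 0
4: 5  (via 3)
1: 6  (via 4)
6: 7  (via 1)
0: 8  (via 1)
Shortest route: 3–4–1–0 = 8 s.

8 s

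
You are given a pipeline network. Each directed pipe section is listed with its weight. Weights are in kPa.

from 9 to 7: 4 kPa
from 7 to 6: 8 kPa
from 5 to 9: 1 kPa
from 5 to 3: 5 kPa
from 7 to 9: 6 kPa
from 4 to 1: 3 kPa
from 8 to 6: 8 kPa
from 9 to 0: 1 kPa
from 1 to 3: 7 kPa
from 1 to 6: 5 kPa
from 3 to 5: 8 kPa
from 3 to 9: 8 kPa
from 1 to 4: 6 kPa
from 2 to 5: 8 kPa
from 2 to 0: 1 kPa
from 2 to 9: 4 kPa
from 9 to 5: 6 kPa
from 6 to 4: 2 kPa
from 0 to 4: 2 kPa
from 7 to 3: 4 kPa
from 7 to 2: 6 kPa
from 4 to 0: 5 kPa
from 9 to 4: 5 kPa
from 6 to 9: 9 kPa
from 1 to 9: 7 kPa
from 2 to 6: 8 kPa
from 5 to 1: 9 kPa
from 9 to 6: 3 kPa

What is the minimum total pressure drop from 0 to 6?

Compare a few routes:
0 → 4 → 1 → 6: 2+3+5 = 10
0 → 4 → 1 → 9 → 6: 2+3+7+3 = 15
Cheapest is 0 → 4 → 1 → 6 at 10 kPa.

10 kPa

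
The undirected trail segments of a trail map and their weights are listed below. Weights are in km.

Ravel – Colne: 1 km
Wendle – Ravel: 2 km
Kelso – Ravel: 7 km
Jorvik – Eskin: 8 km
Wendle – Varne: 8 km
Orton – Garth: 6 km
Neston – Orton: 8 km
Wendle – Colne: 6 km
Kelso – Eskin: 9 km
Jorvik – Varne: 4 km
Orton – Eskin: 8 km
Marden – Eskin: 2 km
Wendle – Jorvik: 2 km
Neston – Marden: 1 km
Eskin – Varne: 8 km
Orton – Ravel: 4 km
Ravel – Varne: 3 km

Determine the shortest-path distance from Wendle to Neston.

13 km

Shortest distances from Wendle:
Wendle: 0
Ravel: 2  (via Wendle)
Jorvik: 2  (via Wendle)
Colne: 3  (via Ravel)
Varne: 5  (via Ravel)
Orton: 6  (via Ravel)
Kelso: 9  (via Ravel)
Eskin: 10  (via Jorvik)
Marden: 12  (via Eskin)
Garth: 12  (via Orton)
Neston: 13  (via Marden)
Shortest route: Wendle–Jorvik–Eskin–Marden–Neston = 13 km.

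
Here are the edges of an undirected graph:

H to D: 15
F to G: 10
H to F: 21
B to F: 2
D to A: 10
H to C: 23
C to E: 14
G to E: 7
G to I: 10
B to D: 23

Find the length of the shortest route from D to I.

45

Enumerating some paths:
D–H–C–E–G–I: 15+23+14+7+10 = 69
D–B–F–G–I: 23+2+10+10 = 45
D–H–F–G–I: 15+21+10+10 = 56
The minimum is 45 via D–B–F–G–I.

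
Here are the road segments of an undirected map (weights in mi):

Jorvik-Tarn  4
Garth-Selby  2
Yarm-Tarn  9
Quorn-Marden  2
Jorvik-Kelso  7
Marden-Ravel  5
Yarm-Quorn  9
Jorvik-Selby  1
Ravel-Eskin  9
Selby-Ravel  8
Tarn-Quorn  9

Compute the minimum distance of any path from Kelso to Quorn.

Running Dijkstra from Kelso:
Kelso: 0
Jorvik: 7  (via Kelso)
Selby: 8  (via Jorvik)
Garth: 10  (via Selby)
Tarn: 11  (via Jorvik)
Ravel: 16  (via Selby)
Quorn: 20  (via Tarn)
Shortest route: Kelso → Jorvik → Tarn → Quorn = 20 mi.

20 mi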